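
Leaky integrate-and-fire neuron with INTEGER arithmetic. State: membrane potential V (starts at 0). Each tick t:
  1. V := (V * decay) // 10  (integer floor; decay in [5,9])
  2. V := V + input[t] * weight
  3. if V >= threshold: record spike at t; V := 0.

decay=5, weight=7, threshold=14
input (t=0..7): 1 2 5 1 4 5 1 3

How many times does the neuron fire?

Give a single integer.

t=0: input=1 -> V=7
t=1: input=2 -> V=0 FIRE
t=2: input=5 -> V=0 FIRE
t=3: input=1 -> V=7
t=4: input=4 -> V=0 FIRE
t=5: input=5 -> V=0 FIRE
t=6: input=1 -> V=7
t=7: input=3 -> V=0 FIRE

Answer: 5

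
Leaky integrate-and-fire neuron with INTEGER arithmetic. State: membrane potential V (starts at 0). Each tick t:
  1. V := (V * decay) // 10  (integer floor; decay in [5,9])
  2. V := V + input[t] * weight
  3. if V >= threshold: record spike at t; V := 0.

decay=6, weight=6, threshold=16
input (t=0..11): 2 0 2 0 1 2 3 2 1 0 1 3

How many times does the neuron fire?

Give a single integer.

t=0: input=2 -> V=12
t=1: input=0 -> V=7
t=2: input=2 -> V=0 FIRE
t=3: input=0 -> V=0
t=4: input=1 -> V=6
t=5: input=2 -> V=15
t=6: input=3 -> V=0 FIRE
t=7: input=2 -> V=12
t=8: input=1 -> V=13
t=9: input=0 -> V=7
t=10: input=1 -> V=10
t=11: input=3 -> V=0 FIRE

Answer: 3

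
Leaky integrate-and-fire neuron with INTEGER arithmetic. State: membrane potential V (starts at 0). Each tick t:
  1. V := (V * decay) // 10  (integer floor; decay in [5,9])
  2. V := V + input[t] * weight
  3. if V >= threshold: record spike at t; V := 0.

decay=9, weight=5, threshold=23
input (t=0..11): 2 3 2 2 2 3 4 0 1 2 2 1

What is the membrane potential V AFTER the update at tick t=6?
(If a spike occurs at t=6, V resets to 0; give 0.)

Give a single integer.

Answer: 0

Derivation:
t=0: input=2 -> V=10
t=1: input=3 -> V=0 FIRE
t=2: input=2 -> V=10
t=3: input=2 -> V=19
t=4: input=2 -> V=0 FIRE
t=5: input=3 -> V=15
t=6: input=4 -> V=0 FIRE
t=7: input=0 -> V=0
t=8: input=1 -> V=5
t=9: input=2 -> V=14
t=10: input=2 -> V=22
t=11: input=1 -> V=0 FIRE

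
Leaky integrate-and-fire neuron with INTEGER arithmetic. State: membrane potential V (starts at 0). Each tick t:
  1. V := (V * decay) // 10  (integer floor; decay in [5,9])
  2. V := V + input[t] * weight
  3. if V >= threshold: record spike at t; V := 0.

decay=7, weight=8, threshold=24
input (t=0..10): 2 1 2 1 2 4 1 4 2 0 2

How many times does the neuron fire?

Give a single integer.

t=0: input=2 -> V=16
t=1: input=1 -> V=19
t=2: input=2 -> V=0 FIRE
t=3: input=1 -> V=8
t=4: input=2 -> V=21
t=5: input=4 -> V=0 FIRE
t=6: input=1 -> V=8
t=7: input=4 -> V=0 FIRE
t=8: input=2 -> V=16
t=9: input=0 -> V=11
t=10: input=2 -> V=23

Answer: 3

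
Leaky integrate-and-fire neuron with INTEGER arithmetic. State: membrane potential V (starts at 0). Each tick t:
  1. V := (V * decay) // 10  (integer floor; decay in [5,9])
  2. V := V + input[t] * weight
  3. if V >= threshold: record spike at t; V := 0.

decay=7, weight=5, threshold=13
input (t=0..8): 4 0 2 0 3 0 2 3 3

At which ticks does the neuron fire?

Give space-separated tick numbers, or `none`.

Answer: 0 4 7 8

Derivation:
t=0: input=4 -> V=0 FIRE
t=1: input=0 -> V=0
t=2: input=2 -> V=10
t=3: input=0 -> V=7
t=4: input=3 -> V=0 FIRE
t=5: input=0 -> V=0
t=6: input=2 -> V=10
t=7: input=3 -> V=0 FIRE
t=8: input=3 -> V=0 FIRE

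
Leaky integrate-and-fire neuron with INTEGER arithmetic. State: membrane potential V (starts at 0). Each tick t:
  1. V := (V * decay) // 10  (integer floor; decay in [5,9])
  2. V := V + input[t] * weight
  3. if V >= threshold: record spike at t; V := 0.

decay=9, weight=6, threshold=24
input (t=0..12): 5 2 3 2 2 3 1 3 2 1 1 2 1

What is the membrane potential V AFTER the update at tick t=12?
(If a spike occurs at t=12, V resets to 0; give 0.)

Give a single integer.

t=0: input=5 -> V=0 FIRE
t=1: input=2 -> V=12
t=2: input=3 -> V=0 FIRE
t=3: input=2 -> V=12
t=4: input=2 -> V=22
t=5: input=3 -> V=0 FIRE
t=6: input=1 -> V=6
t=7: input=3 -> V=23
t=8: input=2 -> V=0 FIRE
t=9: input=1 -> V=6
t=10: input=1 -> V=11
t=11: input=2 -> V=21
t=12: input=1 -> V=0 FIRE

Answer: 0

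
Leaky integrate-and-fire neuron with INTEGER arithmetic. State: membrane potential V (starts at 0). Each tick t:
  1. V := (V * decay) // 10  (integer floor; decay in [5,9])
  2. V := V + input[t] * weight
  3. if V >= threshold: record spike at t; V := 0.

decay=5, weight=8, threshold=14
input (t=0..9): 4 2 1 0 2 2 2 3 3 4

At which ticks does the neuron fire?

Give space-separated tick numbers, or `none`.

Answer: 0 1 4 5 6 7 8 9

Derivation:
t=0: input=4 -> V=0 FIRE
t=1: input=2 -> V=0 FIRE
t=2: input=1 -> V=8
t=3: input=0 -> V=4
t=4: input=2 -> V=0 FIRE
t=5: input=2 -> V=0 FIRE
t=6: input=2 -> V=0 FIRE
t=7: input=3 -> V=0 FIRE
t=8: input=3 -> V=0 FIRE
t=9: input=4 -> V=0 FIRE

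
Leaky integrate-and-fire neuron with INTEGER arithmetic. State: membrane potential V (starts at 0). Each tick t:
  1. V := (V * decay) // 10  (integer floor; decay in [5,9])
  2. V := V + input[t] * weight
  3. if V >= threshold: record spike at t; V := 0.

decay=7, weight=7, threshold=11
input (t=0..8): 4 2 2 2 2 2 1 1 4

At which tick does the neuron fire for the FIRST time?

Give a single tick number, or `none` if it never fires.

Answer: 0

Derivation:
t=0: input=4 -> V=0 FIRE
t=1: input=2 -> V=0 FIRE
t=2: input=2 -> V=0 FIRE
t=3: input=2 -> V=0 FIRE
t=4: input=2 -> V=0 FIRE
t=5: input=2 -> V=0 FIRE
t=6: input=1 -> V=7
t=7: input=1 -> V=0 FIRE
t=8: input=4 -> V=0 FIRE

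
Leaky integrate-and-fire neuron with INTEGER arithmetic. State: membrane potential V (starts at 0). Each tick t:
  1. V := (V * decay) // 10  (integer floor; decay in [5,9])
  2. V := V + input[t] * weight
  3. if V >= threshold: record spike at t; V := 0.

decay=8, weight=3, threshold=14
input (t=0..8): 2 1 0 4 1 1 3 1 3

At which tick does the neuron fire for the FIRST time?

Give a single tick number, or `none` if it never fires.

Answer: 3

Derivation:
t=0: input=2 -> V=6
t=1: input=1 -> V=7
t=2: input=0 -> V=5
t=3: input=4 -> V=0 FIRE
t=4: input=1 -> V=3
t=5: input=1 -> V=5
t=6: input=3 -> V=13
t=7: input=1 -> V=13
t=8: input=3 -> V=0 FIRE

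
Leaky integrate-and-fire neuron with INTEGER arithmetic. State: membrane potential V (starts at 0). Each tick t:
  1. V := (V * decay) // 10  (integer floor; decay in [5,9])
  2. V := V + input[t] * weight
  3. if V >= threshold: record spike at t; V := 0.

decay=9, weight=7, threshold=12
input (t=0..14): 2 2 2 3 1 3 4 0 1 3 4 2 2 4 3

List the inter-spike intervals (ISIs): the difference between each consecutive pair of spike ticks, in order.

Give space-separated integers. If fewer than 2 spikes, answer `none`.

Answer: 1 1 1 2 1 3 1 1 1 1 1

Derivation:
t=0: input=2 -> V=0 FIRE
t=1: input=2 -> V=0 FIRE
t=2: input=2 -> V=0 FIRE
t=3: input=3 -> V=0 FIRE
t=4: input=1 -> V=7
t=5: input=3 -> V=0 FIRE
t=6: input=4 -> V=0 FIRE
t=7: input=0 -> V=0
t=8: input=1 -> V=7
t=9: input=3 -> V=0 FIRE
t=10: input=4 -> V=0 FIRE
t=11: input=2 -> V=0 FIRE
t=12: input=2 -> V=0 FIRE
t=13: input=4 -> V=0 FIRE
t=14: input=3 -> V=0 FIRE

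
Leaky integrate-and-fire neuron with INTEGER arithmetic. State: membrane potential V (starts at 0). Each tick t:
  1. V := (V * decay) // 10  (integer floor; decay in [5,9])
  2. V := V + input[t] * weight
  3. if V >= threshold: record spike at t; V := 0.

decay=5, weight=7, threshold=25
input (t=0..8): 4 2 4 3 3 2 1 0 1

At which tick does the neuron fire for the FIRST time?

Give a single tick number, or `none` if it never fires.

Answer: 0

Derivation:
t=0: input=4 -> V=0 FIRE
t=1: input=2 -> V=14
t=2: input=4 -> V=0 FIRE
t=3: input=3 -> V=21
t=4: input=3 -> V=0 FIRE
t=5: input=2 -> V=14
t=6: input=1 -> V=14
t=7: input=0 -> V=7
t=8: input=1 -> V=10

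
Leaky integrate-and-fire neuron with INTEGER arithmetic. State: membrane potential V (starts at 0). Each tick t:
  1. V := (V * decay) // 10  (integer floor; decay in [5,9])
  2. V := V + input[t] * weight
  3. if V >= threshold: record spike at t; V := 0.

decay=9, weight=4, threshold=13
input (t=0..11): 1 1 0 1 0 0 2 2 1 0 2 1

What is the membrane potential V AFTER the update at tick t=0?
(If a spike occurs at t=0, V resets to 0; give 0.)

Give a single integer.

Answer: 4

Derivation:
t=0: input=1 -> V=4
t=1: input=1 -> V=7
t=2: input=0 -> V=6
t=3: input=1 -> V=9
t=4: input=0 -> V=8
t=5: input=0 -> V=7
t=6: input=2 -> V=0 FIRE
t=7: input=2 -> V=8
t=8: input=1 -> V=11
t=9: input=0 -> V=9
t=10: input=2 -> V=0 FIRE
t=11: input=1 -> V=4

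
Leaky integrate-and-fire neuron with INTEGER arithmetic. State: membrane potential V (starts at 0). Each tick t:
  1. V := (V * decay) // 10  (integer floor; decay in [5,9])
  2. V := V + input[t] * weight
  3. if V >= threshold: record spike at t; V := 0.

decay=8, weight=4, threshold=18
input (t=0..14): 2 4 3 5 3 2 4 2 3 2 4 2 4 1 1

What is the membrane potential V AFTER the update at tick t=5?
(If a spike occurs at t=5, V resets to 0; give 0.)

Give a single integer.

t=0: input=2 -> V=8
t=1: input=4 -> V=0 FIRE
t=2: input=3 -> V=12
t=3: input=5 -> V=0 FIRE
t=4: input=3 -> V=12
t=5: input=2 -> V=17
t=6: input=4 -> V=0 FIRE
t=7: input=2 -> V=8
t=8: input=3 -> V=0 FIRE
t=9: input=2 -> V=8
t=10: input=4 -> V=0 FIRE
t=11: input=2 -> V=8
t=12: input=4 -> V=0 FIRE
t=13: input=1 -> V=4
t=14: input=1 -> V=7

Answer: 17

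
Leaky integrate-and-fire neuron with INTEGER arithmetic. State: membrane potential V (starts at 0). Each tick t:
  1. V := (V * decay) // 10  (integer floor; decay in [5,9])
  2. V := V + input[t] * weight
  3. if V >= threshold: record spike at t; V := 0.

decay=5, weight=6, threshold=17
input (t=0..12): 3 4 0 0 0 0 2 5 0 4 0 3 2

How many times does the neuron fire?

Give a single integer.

Answer: 5

Derivation:
t=0: input=3 -> V=0 FIRE
t=1: input=4 -> V=0 FIRE
t=2: input=0 -> V=0
t=3: input=0 -> V=0
t=4: input=0 -> V=0
t=5: input=0 -> V=0
t=6: input=2 -> V=12
t=7: input=5 -> V=0 FIRE
t=8: input=0 -> V=0
t=9: input=4 -> V=0 FIRE
t=10: input=0 -> V=0
t=11: input=3 -> V=0 FIRE
t=12: input=2 -> V=12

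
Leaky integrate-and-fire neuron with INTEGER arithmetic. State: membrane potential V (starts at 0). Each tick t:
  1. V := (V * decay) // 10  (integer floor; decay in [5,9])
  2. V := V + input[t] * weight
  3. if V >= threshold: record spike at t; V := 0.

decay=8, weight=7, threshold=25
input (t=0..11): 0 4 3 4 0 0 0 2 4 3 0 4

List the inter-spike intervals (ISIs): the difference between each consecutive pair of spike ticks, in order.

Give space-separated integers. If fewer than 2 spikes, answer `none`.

Answer: 2 5 3

Derivation:
t=0: input=0 -> V=0
t=1: input=4 -> V=0 FIRE
t=2: input=3 -> V=21
t=3: input=4 -> V=0 FIRE
t=4: input=0 -> V=0
t=5: input=0 -> V=0
t=6: input=0 -> V=0
t=7: input=2 -> V=14
t=8: input=4 -> V=0 FIRE
t=9: input=3 -> V=21
t=10: input=0 -> V=16
t=11: input=4 -> V=0 FIRE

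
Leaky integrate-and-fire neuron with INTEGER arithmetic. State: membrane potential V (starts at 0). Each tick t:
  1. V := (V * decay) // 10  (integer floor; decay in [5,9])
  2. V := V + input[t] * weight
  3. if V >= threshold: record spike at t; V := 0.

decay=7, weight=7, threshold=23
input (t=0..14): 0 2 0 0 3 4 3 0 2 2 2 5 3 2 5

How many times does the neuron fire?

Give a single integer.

t=0: input=0 -> V=0
t=1: input=2 -> V=14
t=2: input=0 -> V=9
t=3: input=0 -> V=6
t=4: input=3 -> V=0 FIRE
t=5: input=4 -> V=0 FIRE
t=6: input=3 -> V=21
t=7: input=0 -> V=14
t=8: input=2 -> V=0 FIRE
t=9: input=2 -> V=14
t=10: input=2 -> V=0 FIRE
t=11: input=5 -> V=0 FIRE
t=12: input=3 -> V=21
t=13: input=2 -> V=0 FIRE
t=14: input=5 -> V=0 FIRE

Answer: 7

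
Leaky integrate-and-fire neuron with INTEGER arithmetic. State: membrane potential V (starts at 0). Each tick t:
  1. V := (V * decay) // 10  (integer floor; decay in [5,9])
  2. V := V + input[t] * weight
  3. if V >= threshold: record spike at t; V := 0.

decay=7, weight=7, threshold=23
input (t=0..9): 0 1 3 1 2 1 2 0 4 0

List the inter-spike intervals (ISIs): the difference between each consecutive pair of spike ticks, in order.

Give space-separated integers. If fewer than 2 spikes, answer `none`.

Answer: 4 2

Derivation:
t=0: input=0 -> V=0
t=1: input=1 -> V=7
t=2: input=3 -> V=0 FIRE
t=3: input=1 -> V=7
t=4: input=2 -> V=18
t=5: input=1 -> V=19
t=6: input=2 -> V=0 FIRE
t=7: input=0 -> V=0
t=8: input=4 -> V=0 FIRE
t=9: input=0 -> V=0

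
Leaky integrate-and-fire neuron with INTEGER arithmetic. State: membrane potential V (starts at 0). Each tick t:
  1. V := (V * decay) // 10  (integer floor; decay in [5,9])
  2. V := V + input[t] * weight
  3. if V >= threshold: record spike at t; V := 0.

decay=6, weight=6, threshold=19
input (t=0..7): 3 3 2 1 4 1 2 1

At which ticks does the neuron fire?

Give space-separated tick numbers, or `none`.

Answer: 1 4

Derivation:
t=0: input=3 -> V=18
t=1: input=3 -> V=0 FIRE
t=2: input=2 -> V=12
t=3: input=1 -> V=13
t=4: input=4 -> V=0 FIRE
t=5: input=1 -> V=6
t=6: input=2 -> V=15
t=7: input=1 -> V=15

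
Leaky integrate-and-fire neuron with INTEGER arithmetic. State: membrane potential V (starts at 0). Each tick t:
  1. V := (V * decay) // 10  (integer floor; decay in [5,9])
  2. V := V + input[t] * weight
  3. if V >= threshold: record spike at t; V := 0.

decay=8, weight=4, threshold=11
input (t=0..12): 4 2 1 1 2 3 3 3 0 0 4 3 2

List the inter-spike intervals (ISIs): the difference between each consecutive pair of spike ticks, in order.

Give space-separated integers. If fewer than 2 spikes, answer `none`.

Answer: 3 2 1 1 3 1

Derivation:
t=0: input=4 -> V=0 FIRE
t=1: input=2 -> V=8
t=2: input=1 -> V=10
t=3: input=1 -> V=0 FIRE
t=4: input=2 -> V=8
t=5: input=3 -> V=0 FIRE
t=6: input=3 -> V=0 FIRE
t=7: input=3 -> V=0 FIRE
t=8: input=0 -> V=0
t=9: input=0 -> V=0
t=10: input=4 -> V=0 FIRE
t=11: input=3 -> V=0 FIRE
t=12: input=2 -> V=8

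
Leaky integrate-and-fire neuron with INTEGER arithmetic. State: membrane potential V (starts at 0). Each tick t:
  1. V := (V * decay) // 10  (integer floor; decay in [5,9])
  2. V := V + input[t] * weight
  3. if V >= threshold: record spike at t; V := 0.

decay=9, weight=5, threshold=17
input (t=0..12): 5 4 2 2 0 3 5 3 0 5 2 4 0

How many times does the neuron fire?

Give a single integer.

Answer: 6

Derivation:
t=0: input=5 -> V=0 FIRE
t=1: input=4 -> V=0 FIRE
t=2: input=2 -> V=10
t=3: input=2 -> V=0 FIRE
t=4: input=0 -> V=0
t=5: input=3 -> V=15
t=6: input=5 -> V=0 FIRE
t=7: input=3 -> V=15
t=8: input=0 -> V=13
t=9: input=5 -> V=0 FIRE
t=10: input=2 -> V=10
t=11: input=4 -> V=0 FIRE
t=12: input=0 -> V=0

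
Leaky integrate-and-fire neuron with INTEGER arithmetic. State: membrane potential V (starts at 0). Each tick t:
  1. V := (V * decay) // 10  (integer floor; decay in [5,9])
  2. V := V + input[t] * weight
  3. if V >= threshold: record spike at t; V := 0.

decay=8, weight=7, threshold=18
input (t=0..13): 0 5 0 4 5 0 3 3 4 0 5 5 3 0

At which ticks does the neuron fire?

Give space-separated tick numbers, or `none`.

t=0: input=0 -> V=0
t=1: input=5 -> V=0 FIRE
t=2: input=0 -> V=0
t=3: input=4 -> V=0 FIRE
t=4: input=5 -> V=0 FIRE
t=5: input=0 -> V=0
t=6: input=3 -> V=0 FIRE
t=7: input=3 -> V=0 FIRE
t=8: input=4 -> V=0 FIRE
t=9: input=0 -> V=0
t=10: input=5 -> V=0 FIRE
t=11: input=5 -> V=0 FIRE
t=12: input=3 -> V=0 FIRE
t=13: input=0 -> V=0

Answer: 1 3 4 6 7 8 10 11 12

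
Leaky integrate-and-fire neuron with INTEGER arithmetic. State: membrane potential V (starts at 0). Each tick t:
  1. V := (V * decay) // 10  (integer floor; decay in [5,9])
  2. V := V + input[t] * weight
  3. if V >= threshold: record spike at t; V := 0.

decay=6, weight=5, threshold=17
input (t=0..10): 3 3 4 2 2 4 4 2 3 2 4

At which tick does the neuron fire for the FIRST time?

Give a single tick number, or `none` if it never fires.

t=0: input=3 -> V=15
t=1: input=3 -> V=0 FIRE
t=2: input=4 -> V=0 FIRE
t=3: input=2 -> V=10
t=4: input=2 -> V=16
t=5: input=4 -> V=0 FIRE
t=6: input=4 -> V=0 FIRE
t=7: input=2 -> V=10
t=8: input=3 -> V=0 FIRE
t=9: input=2 -> V=10
t=10: input=4 -> V=0 FIRE

Answer: 1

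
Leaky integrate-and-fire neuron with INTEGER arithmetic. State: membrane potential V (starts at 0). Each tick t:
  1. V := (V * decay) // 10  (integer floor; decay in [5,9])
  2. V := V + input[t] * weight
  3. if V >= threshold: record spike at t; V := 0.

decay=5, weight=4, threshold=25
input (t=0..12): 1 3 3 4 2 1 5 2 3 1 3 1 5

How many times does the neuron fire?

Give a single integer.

Answer: 2

Derivation:
t=0: input=1 -> V=4
t=1: input=3 -> V=14
t=2: input=3 -> V=19
t=3: input=4 -> V=0 FIRE
t=4: input=2 -> V=8
t=5: input=1 -> V=8
t=6: input=5 -> V=24
t=7: input=2 -> V=20
t=8: input=3 -> V=22
t=9: input=1 -> V=15
t=10: input=3 -> V=19
t=11: input=1 -> V=13
t=12: input=5 -> V=0 FIRE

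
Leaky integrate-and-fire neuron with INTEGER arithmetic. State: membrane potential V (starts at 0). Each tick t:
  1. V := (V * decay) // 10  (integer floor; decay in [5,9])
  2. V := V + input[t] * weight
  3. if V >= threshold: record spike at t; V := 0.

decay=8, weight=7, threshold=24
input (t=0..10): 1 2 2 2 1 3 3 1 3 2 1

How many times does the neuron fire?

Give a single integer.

Answer: 3

Derivation:
t=0: input=1 -> V=7
t=1: input=2 -> V=19
t=2: input=2 -> V=0 FIRE
t=3: input=2 -> V=14
t=4: input=1 -> V=18
t=5: input=3 -> V=0 FIRE
t=6: input=3 -> V=21
t=7: input=1 -> V=23
t=8: input=3 -> V=0 FIRE
t=9: input=2 -> V=14
t=10: input=1 -> V=18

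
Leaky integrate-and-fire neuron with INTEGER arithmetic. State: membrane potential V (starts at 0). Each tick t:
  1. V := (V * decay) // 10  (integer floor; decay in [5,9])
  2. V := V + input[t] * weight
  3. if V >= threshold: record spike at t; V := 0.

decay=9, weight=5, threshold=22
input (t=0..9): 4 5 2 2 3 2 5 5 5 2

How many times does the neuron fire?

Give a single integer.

t=0: input=4 -> V=20
t=1: input=5 -> V=0 FIRE
t=2: input=2 -> V=10
t=3: input=2 -> V=19
t=4: input=3 -> V=0 FIRE
t=5: input=2 -> V=10
t=6: input=5 -> V=0 FIRE
t=7: input=5 -> V=0 FIRE
t=8: input=5 -> V=0 FIRE
t=9: input=2 -> V=10

Answer: 5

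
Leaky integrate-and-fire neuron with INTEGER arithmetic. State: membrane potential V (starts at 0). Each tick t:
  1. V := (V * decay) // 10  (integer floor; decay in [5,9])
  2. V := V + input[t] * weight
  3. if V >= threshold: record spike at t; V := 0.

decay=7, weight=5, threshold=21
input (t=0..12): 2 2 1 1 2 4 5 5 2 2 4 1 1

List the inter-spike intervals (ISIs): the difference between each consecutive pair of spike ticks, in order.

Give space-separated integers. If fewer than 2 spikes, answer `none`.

Answer: 2 1 3

Derivation:
t=0: input=2 -> V=10
t=1: input=2 -> V=17
t=2: input=1 -> V=16
t=3: input=1 -> V=16
t=4: input=2 -> V=0 FIRE
t=5: input=4 -> V=20
t=6: input=5 -> V=0 FIRE
t=7: input=5 -> V=0 FIRE
t=8: input=2 -> V=10
t=9: input=2 -> V=17
t=10: input=4 -> V=0 FIRE
t=11: input=1 -> V=5
t=12: input=1 -> V=8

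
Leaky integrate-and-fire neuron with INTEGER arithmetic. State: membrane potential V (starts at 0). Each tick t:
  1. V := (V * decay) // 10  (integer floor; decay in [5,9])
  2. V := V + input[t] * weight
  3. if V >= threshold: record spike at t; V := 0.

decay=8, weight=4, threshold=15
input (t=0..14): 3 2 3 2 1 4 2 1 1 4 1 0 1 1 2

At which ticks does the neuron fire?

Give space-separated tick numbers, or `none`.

Answer: 1 3 5 9

Derivation:
t=0: input=3 -> V=12
t=1: input=2 -> V=0 FIRE
t=2: input=3 -> V=12
t=3: input=2 -> V=0 FIRE
t=4: input=1 -> V=4
t=5: input=4 -> V=0 FIRE
t=6: input=2 -> V=8
t=7: input=1 -> V=10
t=8: input=1 -> V=12
t=9: input=4 -> V=0 FIRE
t=10: input=1 -> V=4
t=11: input=0 -> V=3
t=12: input=1 -> V=6
t=13: input=1 -> V=8
t=14: input=2 -> V=14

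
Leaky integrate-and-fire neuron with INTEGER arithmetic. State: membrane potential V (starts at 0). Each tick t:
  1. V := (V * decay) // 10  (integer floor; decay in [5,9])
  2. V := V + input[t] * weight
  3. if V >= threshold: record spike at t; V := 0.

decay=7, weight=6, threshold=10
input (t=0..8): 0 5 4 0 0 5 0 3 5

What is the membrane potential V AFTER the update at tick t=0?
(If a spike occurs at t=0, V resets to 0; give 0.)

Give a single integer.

t=0: input=0 -> V=0
t=1: input=5 -> V=0 FIRE
t=2: input=4 -> V=0 FIRE
t=3: input=0 -> V=0
t=4: input=0 -> V=0
t=5: input=5 -> V=0 FIRE
t=6: input=0 -> V=0
t=7: input=3 -> V=0 FIRE
t=8: input=5 -> V=0 FIRE

Answer: 0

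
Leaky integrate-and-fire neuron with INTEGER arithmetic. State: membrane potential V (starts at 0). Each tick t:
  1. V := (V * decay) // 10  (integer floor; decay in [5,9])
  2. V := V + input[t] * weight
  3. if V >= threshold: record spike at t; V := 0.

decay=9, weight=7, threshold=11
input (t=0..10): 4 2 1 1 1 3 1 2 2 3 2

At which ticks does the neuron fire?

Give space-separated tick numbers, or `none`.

t=0: input=4 -> V=0 FIRE
t=1: input=2 -> V=0 FIRE
t=2: input=1 -> V=7
t=3: input=1 -> V=0 FIRE
t=4: input=1 -> V=7
t=5: input=3 -> V=0 FIRE
t=6: input=1 -> V=7
t=7: input=2 -> V=0 FIRE
t=8: input=2 -> V=0 FIRE
t=9: input=3 -> V=0 FIRE
t=10: input=2 -> V=0 FIRE

Answer: 0 1 3 5 7 8 9 10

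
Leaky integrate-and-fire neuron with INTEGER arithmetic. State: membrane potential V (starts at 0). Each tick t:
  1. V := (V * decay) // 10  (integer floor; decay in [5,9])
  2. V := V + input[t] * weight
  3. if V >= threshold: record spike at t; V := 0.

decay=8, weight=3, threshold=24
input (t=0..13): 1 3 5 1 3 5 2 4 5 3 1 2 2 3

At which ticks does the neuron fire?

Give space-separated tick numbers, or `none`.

Answer: 4 7 13

Derivation:
t=0: input=1 -> V=3
t=1: input=3 -> V=11
t=2: input=5 -> V=23
t=3: input=1 -> V=21
t=4: input=3 -> V=0 FIRE
t=5: input=5 -> V=15
t=6: input=2 -> V=18
t=7: input=4 -> V=0 FIRE
t=8: input=5 -> V=15
t=9: input=3 -> V=21
t=10: input=1 -> V=19
t=11: input=2 -> V=21
t=12: input=2 -> V=22
t=13: input=3 -> V=0 FIRE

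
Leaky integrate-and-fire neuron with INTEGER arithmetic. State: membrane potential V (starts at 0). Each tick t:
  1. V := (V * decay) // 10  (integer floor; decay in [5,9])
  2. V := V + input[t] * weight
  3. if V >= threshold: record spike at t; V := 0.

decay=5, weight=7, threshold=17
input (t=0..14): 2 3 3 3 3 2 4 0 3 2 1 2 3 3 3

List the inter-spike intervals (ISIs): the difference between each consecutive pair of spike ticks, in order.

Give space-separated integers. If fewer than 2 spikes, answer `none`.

t=0: input=2 -> V=14
t=1: input=3 -> V=0 FIRE
t=2: input=3 -> V=0 FIRE
t=3: input=3 -> V=0 FIRE
t=4: input=3 -> V=0 FIRE
t=5: input=2 -> V=14
t=6: input=4 -> V=0 FIRE
t=7: input=0 -> V=0
t=8: input=3 -> V=0 FIRE
t=9: input=2 -> V=14
t=10: input=1 -> V=14
t=11: input=2 -> V=0 FIRE
t=12: input=3 -> V=0 FIRE
t=13: input=3 -> V=0 FIRE
t=14: input=3 -> V=0 FIRE

Answer: 1 1 1 2 2 3 1 1 1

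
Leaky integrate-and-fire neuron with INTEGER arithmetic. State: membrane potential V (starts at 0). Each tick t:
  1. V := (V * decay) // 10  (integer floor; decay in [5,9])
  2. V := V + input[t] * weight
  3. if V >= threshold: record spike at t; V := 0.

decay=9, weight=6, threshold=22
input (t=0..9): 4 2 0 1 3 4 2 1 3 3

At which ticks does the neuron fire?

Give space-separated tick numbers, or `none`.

Answer: 0 4 5 8

Derivation:
t=0: input=4 -> V=0 FIRE
t=1: input=2 -> V=12
t=2: input=0 -> V=10
t=3: input=1 -> V=15
t=4: input=3 -> V=0 FIRE
t=5: input=4 -> V=0 FIRE
t=6: input=2 -> V=12
t=7: input=1 -> V=16
t=8: input=3 -> V=0 FIRE
t=9: input=3 -> V=18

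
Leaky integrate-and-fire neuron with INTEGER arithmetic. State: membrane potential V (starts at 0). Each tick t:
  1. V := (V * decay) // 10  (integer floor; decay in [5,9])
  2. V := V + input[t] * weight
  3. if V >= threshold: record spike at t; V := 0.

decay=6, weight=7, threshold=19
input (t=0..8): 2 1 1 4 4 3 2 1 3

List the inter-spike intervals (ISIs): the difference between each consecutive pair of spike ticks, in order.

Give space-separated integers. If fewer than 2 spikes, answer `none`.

t=0: input=2 -> V=14
t=1: input=1 -> V=15
t=2: input=1 -> V=16
t=3: input=4 -> V=0 FIRE
t=4: input=4 -> V=0 FIRE
t=5: input=3 -> V=0 FIRE
t=6: input=2 -> V=14
t=7: input=1 -> V=15
t=8: input=3 -> V=0 FIRE

Answer: 1 1 3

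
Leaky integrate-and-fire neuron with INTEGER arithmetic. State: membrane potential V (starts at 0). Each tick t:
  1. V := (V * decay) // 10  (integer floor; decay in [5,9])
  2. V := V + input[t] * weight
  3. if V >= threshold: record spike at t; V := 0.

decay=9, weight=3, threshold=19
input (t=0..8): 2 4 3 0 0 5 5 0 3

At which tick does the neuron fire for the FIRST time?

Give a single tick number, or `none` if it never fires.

Answer: 2

Derivation:
t=0: input=2 -> V=6
t=1: input=4 -> V=17
t=2: input=3 -> V=0 FIRE
t=3: input=0 -> V=0
t=4: input=0 -> V=0
t=5: input=5 -> V=15
t=6: input=5 -> V=0 FIRE
t=7: input=0 -> V=0
t=8: input=3 -> V=9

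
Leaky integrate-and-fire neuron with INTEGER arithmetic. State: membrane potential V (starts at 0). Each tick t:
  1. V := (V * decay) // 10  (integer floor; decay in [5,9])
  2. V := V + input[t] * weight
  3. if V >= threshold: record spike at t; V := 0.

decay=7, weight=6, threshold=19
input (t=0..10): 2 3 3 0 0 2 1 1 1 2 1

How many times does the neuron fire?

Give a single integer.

Answer: 2

Derivation:
t=0: input=2 -> V=12
t=1: input=3 -> V=0 FIRE
t=2: input=3 -> V=18
t=3: input=0 -> V=12
t=4: input=0 -> V=8
t=5: input=2 -> V=17
t=6: input=1 -> V=17
t=7: input=1 -> V=17
t=8: input=1 -> V=17
t=9: input=2 -> V=0 FIRE
t=10: input=1 -> V=6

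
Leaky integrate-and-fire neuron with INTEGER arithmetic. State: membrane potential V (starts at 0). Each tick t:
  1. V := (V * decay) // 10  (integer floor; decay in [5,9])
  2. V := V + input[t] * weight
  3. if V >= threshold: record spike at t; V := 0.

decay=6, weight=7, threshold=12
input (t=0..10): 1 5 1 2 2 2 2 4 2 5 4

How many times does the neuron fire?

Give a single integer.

t=0: input=1 -> V=7
t=1: input=5 -> V=0 FIRE
t=2: input=1 -> V=7
t=3: input=2 -> V=0 FIRE
t=4: input=2 -> V=0 FIRE
t=5: input=2 -> V=0 FIRE
t=6: input=2 -> V=0 FIRE
t=7: input=4 -> V=0 FIRE
t=8: input=2 -> V=0 FIRE
t=9: input=5 -> V=0 FIRE
t=10: input=4 -> V=0 FIRE

Answer: 9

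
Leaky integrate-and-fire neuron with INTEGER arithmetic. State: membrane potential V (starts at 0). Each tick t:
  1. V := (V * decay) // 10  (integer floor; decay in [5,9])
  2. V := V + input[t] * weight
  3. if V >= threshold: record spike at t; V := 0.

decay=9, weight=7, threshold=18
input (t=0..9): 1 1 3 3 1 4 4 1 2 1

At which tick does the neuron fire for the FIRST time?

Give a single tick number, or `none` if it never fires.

t=0: input=1 -> V=7
t=1: input=1 -> V=13
t=2: input=3 -> V=0 FIRE
t=3: input=3 -> V=0 FIRE
t=4: input=1 -> V=7
t=5: input=4 -> V=0 FIRE
t=6: input=4 -> V=0 FIRE
t=7: input=1 -> V=7
t=8: input=2 -> V=0 FIRE
t=9: input=1 -> V=7

Answer: 2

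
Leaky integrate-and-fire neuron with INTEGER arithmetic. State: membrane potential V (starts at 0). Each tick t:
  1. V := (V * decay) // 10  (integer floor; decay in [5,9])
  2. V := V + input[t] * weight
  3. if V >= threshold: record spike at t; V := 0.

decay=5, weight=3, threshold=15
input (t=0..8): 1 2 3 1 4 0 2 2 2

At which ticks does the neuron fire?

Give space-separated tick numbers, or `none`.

Answer: 4

Derivation:
t=0: input=1 -> V=3
t=1: input=2 -> V=7
t=2: input=3 -> V=12
t=3: input=1 -> V=9
t=4: input=4 -> V=0 FIRE
t=5: input=0 -> V=0
t=6: input=2 -> V=6
t=7: input=2 -> V=9
t=8: input=2 -> V=10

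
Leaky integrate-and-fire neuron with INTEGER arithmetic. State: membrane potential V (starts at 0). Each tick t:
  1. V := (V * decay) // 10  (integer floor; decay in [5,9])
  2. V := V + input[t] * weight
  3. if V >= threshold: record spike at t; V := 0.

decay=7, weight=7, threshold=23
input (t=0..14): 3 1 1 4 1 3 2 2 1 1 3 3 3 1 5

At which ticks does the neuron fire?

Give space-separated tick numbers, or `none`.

t=0: input=3 -> V=21
t=1: input=1 -> V=21
t=2: input=1 -> V=21
t=3: input=4 -> V=0 FIRE
t=4: input=1 -> V=7
t=5: input=3 -> V=0 FIRE
t=6: input=2 -> V=14
t=7: input=2 -> V=0 FIRE
t=8: input=1 -> V=7
t=9: input=1 -> V=11
t=10: input=3 -> V=0 FIRE
t=11: input=3 -> V=21
t=12: input=3 -> V=0 FIRE
t=13: input=1 -> V=7
t=14: input=5 -> V=0 FIRE

Answer: 3 5 7 10 12 14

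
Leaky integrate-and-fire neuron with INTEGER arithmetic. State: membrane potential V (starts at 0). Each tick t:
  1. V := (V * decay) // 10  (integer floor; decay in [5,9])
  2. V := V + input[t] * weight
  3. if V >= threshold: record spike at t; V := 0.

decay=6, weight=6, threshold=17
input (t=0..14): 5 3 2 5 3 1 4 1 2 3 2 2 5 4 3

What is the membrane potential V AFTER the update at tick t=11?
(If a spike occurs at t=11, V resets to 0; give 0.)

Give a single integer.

Answer: 0

Derivation:
t=0: input=5 -> V=0 FIRE
t=1: input=3 -> V=0 FIRE
t=2: input=2 -> V=12
t=3: input=5 -> V=0 FIRE
t=4: input=3 -> V=0 FIRE
t=5: input=1 -> V=6
t=6: input=4 -> V=0 FIRE
t=7: input=1 -> V=6
t=8: input=2 -> V=15
t=9: input=3 -> V=0 FIRE
t=10: input=2 -> V=12
t=11: input=2 -> V=0 FIRE
t=12: input=5 -> V=0 FIRE
t=13: input=4 -> V=0 FIRE
t=14: input=3 -> V=0 FIRE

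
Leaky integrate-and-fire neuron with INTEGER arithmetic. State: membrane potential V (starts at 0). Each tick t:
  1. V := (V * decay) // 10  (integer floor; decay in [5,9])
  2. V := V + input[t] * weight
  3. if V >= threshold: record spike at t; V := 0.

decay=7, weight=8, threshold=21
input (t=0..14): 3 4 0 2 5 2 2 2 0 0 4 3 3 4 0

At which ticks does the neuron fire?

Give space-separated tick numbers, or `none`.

Answer: 0 1 4 6 10 11 12 13

Derivation:
t=0: input=3 -> V=0 FIRE
t=1: input=4 -> V=0 FIRE
t=2: input=0 -> V=0
t=3: input=2 -> V=16
t=4: input=5 -> V=0 FIRE
t=5: input=2 -> V=16
t=6: input=2 -> V=0 FIRE
t=7: input=2 -> V=16
t=8: input=0 -> V=11
t=9: input=0 -> V=7
t=10: input=4 -> V=0 FIRE
t=11: input=3 -> V=0 FIRE
t=12: input=3 -> V=0 FIRE
t=13: input=4 -> V=0 FIRE
t=14: input=0 -> V=0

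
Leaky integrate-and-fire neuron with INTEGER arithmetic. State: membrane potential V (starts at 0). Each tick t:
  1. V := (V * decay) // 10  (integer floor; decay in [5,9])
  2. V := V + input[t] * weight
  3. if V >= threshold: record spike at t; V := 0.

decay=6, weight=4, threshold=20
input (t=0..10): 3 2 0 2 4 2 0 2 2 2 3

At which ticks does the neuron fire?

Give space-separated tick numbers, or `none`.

Answer: 4 10

Derivation:
t=0: input=3 -> V=12
t=1: input=2 -> V=15
t=2: input=0 -> V=9
t=3: input=2 -> V=13
t=4: input=4 -> V=0 FIRE
t=5: input=2 -> V=8
t=6: input=0 -> V=4
t=7: input=2 -> V=10
t=8: input=2 -> V=14
t=9: input=2 -> V=16
t=10: input=3 -> V=0 FIRE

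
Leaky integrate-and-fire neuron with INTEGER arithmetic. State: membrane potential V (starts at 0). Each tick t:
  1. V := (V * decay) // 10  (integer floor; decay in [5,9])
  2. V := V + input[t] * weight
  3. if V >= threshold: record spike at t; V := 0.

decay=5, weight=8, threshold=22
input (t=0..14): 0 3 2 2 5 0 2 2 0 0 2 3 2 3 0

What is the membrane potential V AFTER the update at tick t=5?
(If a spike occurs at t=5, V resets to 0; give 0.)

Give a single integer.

t=0: input=0 -> V=0
t=1: input=3 -> V=0 FIRE
t=2: input=2 -> V=16
t=3: input=2 -> V=0 FIRE
t=4: input=5 -> V=0 FIRE
t=5: input=0 -> V=0
t=6: input=2 -> V=16
t=7: input=2 -> V=0 FIRE
t=8: input=0 -> V=0
t=9: input=0 -> V=0
t=10: input=2 -> V=16
t=11: input=3 -> V=0 FIRE
t=12: input=2 -> V=16
t=13: input=3 -> V=0 FIRE
t=14: input=0 -> V=0

Answer: 0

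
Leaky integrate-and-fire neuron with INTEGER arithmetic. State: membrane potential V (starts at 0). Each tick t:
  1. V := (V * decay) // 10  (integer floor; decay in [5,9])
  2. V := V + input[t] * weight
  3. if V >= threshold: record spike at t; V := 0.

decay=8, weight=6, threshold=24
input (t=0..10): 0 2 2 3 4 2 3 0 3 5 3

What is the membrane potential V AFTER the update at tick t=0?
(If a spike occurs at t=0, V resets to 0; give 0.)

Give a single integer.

t=0: input=0 -> V=0
t=1: input=2 -> V=12
t=2: input=2 -> V=21
t=3: input=3 -> V=0 FIRE
t=4: input=4 -> V=0 FIRE
t=5: input=2 -> V=12
t=6: input=3 -> V=0 FIRE
t=7: input=0 -> V=0
t=8: input=3 -> V=18
t=9: input=5 -> V=0 FIRE
t=10: input=3 -> V=18

Answer: 0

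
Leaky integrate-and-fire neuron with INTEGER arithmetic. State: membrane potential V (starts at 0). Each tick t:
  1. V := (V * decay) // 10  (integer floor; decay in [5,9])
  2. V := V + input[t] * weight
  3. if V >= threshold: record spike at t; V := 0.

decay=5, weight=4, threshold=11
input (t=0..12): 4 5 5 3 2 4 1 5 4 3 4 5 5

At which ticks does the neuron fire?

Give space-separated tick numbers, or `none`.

Answer: 0 1 2 3 5 7 8 9 10 11 12

Derivation:
t=0: input=4 -> V=0 FIRE
t=1: input=5 -> V=0 FIRE
t=2: input=5 -> V=0 FIRE
t=3: input=3 -> V=0 FIRE
t=4: input=2 -> V=8
t=5: input=4 -> V=0 FIRE
t=6: input=1 -> V=4
t=7: input=5 -> V=0 FIRE
t=8: input=4 -> V=0 FIRE
t=9: input=3 -> V=0 FIRE
t=10: input=4 -> V=0 FIRE
t=11: input=5 -> V=0 FIRE
t=12: input=5 -> V=0 FIRE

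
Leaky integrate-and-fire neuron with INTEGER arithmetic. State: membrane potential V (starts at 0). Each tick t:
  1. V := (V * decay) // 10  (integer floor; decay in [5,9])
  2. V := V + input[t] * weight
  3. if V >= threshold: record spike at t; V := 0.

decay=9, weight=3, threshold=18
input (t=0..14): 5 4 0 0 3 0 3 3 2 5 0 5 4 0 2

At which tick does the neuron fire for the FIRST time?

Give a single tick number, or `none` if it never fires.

Answer: 1

Derivation:
t=0: input=5 -> V=15
t=1: input=4 -> V=0 FIRE
t=2: input=0 -> V=0
t=3: input=0 -> V=0
t=4: input=3 -> V=9
t=5: input=0 -> V=8
t=6: input=3 -> V=16
t=7: input=3 -> V=0 FIRE
t=8: input=2 -> V=6
t=9: input=5 -> V=0 FIRE
t=10: input=0 -> V=0
t=11: input=5 -> V=15
t=12: input=4 -> V=0 FIRE
t=13: input=0 -> V=0
t=14: input=2 -> V=6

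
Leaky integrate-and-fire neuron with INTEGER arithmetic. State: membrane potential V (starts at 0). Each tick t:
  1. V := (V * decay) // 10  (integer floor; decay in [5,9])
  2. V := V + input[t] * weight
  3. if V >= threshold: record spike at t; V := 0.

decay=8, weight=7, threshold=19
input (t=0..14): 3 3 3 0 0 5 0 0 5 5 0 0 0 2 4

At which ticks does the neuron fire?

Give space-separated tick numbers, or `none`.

t=0: input=3 -> V=0 FIRE
t=1: input=3 -> V=0 FIRE
t=2: input=3 -> V=0 FIRE
t=3: input=0 -> V=0
t=4: input=0 -> V=0
t=5: input=5 -> V=0 FIRE
t=6: input=0 -> V=0
t=7: input=0 -> V=0
t=8: input=5 -> V=0 FIRE
t=9: input=5 -> V=0 FIRE
t=10: input=0 -> V=0
t=11: input=0 -> V=0
t=12: input=0 -> V=0
t=13: input=2 -> V=14
t=14: input=4 -> V=0 FIRE

Answer: 0 1 2 5 8 9 14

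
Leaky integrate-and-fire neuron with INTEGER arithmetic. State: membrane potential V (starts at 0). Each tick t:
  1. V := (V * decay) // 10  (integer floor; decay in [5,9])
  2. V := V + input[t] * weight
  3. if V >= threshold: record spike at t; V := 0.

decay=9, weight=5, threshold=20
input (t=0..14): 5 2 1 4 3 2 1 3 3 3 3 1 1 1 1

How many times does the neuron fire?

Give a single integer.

Answer: 5

Derivation:
t=0: input=5 -> V=0 FIRE
t=1: input=2 -> V=10
t=2: input=1 -> V=14
t=3: input=4 -> V=0 FIRE
t=4: input=3 -> V=15
t=5: input=2 -> V=0 FIRE
t=6: input=1 -> V=5
t=7: input=3 -> V=19
t=8: input=3 -> V=0 FIRE
t=9: input=3 -> V=15
t=10: input=3 -> V=0 FIRE
t=11: input=1 -> V=5
t=12: input=1 -> V=9
t=13: input=1 -> V=13
t=14: input=1 -> V=16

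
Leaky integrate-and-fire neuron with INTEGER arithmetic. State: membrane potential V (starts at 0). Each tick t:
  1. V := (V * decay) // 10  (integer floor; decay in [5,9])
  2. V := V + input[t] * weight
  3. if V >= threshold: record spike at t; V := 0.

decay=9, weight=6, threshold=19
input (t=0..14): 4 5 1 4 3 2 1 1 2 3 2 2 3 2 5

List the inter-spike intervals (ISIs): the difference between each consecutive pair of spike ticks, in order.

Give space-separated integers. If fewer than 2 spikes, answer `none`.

Answer: 1 2 2 3 2 2 2

Derivation:
t=0: input=4 -> V=0 FIRE
t=1: input=5 -> V=0 FIRE
t=2: input=1 -> V=6
t=3: input=4 -> V=0 FIRE
t=4: input=3 -> V=18
t=5: input=2 -> V=0 FIRE
t=6: input=1 -> V=6
t=7: input=1 -> V=11
t=8: input=2 -> V=0 FIRE
t=9: input=3 -> V=18
t=10: input=2 -> V=0 FIRE
t=11: input=2 -> V=12
t=12: input=3 -> V=0 FIRE
t=13: input=2 -> V=12
t=14: input=5 -> V=0 FIRE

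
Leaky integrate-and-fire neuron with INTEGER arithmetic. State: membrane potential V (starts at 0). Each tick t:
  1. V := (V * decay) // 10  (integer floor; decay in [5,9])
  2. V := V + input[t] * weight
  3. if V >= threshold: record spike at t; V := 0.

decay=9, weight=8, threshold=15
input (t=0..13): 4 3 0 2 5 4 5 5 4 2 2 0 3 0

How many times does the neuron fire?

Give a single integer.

Answer: 11

Derivation:
t=0: input=4 -> V=0 FIRE
t=1: input=3 -> V=0 FIRE
t=2: input=0 -> V=0
t=3: input=2 -> V=0 FIRE
t=4: input=5 -> V=0 FIRE
t=5: input=4 -> V=0 FIRE
t=6: input=5 -> V=0 FIRE
t=7: input=5 -> V=0 FIRE
t=8: input=4 -> V=0 FIRE
t=9: input=2 -> V=0 FIRE
t=10: input=2 -> V=0 FIRE
t=11: input=0 -> V=0
t=12: input=3 -> V=0 FIRE
t=13: input=0 -> V=0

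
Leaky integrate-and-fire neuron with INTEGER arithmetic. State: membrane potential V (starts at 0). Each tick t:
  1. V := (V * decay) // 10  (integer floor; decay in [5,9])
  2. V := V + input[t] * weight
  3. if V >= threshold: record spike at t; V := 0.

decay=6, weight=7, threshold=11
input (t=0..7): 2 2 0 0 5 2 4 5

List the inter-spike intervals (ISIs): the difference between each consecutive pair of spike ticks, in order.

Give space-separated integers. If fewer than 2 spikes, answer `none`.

Answer: 1 3 1 1 1

Derivation:
t=0: input=2 -> V=0 FIRE
t=1: input=2 -> V=0 FIRE
t=2: input=0 -> V=0
t=3: input=0 -> V=0
t=4: input=5 -> V=0 FIRE
t=5: input=2 -> V=0 FIRE
t=6: input=4 -> V=0 FIRE
t=7: input=5 -> V=0 FIRE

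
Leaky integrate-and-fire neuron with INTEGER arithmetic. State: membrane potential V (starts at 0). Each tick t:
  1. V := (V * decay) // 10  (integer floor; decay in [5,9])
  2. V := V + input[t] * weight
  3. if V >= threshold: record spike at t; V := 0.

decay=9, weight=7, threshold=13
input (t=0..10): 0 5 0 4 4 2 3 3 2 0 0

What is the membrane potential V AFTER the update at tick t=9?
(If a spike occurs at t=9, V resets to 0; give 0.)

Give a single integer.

t=0: input=0 -> V=0
t=1: input=5 -> V=0 FIRE
t=2: input=0 -> V=0
t=3: input=4 -> V=0 FIRE
t=4: input=4 -> V=0 FIRE
t=5: input=2 -> V=0 FIRE
t=6: input=3 -> V=0 FIRE
t=7: input=3 -> V=0 FIRE
t=8: input=2 -> V=0 FIRE
t=9: input=0 -> V=0
t=10: input=0 -> V=0

Answer: 0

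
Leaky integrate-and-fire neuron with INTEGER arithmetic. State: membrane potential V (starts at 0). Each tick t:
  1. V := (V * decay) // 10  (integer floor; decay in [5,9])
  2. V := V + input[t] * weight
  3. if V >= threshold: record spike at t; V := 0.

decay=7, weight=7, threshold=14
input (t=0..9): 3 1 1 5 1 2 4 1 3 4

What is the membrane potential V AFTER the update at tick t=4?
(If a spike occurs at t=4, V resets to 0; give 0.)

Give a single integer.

t=0: input=3 -> V=0 FIRE
t=1: input=1 -> V=7
t=2: input=1 -> V=11
t=3: input=5 -> V=0 FIRE
t=4: input=1 -> V=7
t=5: input=2 -> V=0 FIRE
t=6: input=4 -> V=0 FIRE
t=7: input=1 -> V=7
t=8: input=3 -> V=0 FIRE
t=9: input=4 -> V=0 FIRE

Answer: 7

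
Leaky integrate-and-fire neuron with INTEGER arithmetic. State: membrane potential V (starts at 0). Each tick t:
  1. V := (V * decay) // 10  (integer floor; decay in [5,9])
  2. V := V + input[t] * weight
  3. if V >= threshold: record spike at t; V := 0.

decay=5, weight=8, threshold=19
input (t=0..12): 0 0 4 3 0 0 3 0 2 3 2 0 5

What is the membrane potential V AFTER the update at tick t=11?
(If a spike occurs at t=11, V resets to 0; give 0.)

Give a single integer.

Answer: 8

Derivation:
t=0: input=0 -> V=0
t=1: input=0 -> V=0
t=2: input=4 -> V=0 FIRE
t=3: input=3 -> V=0 FIRE
t=4: input=0 -> V=0
t=5: input=0 -> V=0
t=6: input=3 -> V=0 FIRE
t=7: input=0 -> V=0
t=8: input=2 -> V=16
t=9: input=3 -> V=0 FIRE
t=10: input=2 -> V=16
t=11: input=0 -> V=8
t=12: input=5 -> V=0 FIRE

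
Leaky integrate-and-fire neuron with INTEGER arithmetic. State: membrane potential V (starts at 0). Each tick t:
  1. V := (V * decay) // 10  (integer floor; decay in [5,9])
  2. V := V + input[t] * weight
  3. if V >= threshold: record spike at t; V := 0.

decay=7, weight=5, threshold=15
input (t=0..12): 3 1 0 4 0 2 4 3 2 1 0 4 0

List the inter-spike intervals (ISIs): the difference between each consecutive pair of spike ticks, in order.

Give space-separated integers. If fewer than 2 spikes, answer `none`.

t=0: input=3 -> V=0 FIRE
t=1: input=1 -> V=5
t=2: input=0 -> V=3
t=3: input=4 -> V=0 FIRE
t=4: input=0 -> V=0
t=5: input=2 -> V=10
t=6: input=4 -> V=0 FIRE
t=7: input=3 -> V=0 FIRE
t=8: input=2 -> V=10
t=9: input=1 -> V=12
t=10: input=0 -> V=8
t=11: input=4 -> V=0 FIRE
t=12: input=0 -> V=0

Answer: 3 3 1 4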